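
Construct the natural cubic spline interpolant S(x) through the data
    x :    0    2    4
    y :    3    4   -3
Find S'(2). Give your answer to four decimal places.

-1.5000

Write M_i for S''(x_i). With h_i = 2, 2 and divided differences Δ_i = 1/2, -7/2, the continuity of S' gives the tridiagonal system
  2·M_0 + 8·M_1 + 2·M_2 = 6(Δ_1 - Δ_0) = -24
Natural end conditions: M_0 = M_2 = 0.
Solving the tridiagonal system: M_0 = 0, M_1 = -3, M_2 = 0.
On [2, 4], S'(x) = b_1 + 2c_1·(x - 2) + 3d_1·(x - 2)² with b_1 = Δ_1 - h_1(2M_1 + M_2)/6 = -3/2, c_1 = M_1/2 = -3/2, d_1 = (M_2 - M_1)/(6h_1) = 1/4. So S'(2) = -3/2.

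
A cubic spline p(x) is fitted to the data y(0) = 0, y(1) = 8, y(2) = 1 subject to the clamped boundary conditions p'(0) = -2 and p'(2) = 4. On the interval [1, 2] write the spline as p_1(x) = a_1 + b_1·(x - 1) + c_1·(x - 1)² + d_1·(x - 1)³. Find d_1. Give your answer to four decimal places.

18.2500

With M_i denoting the second derivative at x_i, h_i = 1, 1, and Δ_i = (y_(i+1) − y_i)/h_i = 8, -7:
  1·M_0 + 4·M_1 + 1·M_2 = 6(Δ_1 - Δ_0) = -90
Clamped end conditions give two more equations: 2h_0·M_0 + h_0·M_1 = 6(Δ_0 - p'(0)) = 60 and h_1·M_1 + 2h_1·M_2 = 6(p'(2) - Δ_1) = 66.
Hence M_0 = 111/2, M_1 = -51, M_2 = 117/2.
On [1, 2], with p_1(x) = a_1 + b_1·(x - 1) + c_1·(x - 1)² + d_1·(x - 1)³: c_1 = M_1/2 = -51/2, d_1 = (M_2 - M_1)/(6h_1) = 73/4, b_1 = Δ_1 - h_1(2M_1 + M_2)/6 = 1/4.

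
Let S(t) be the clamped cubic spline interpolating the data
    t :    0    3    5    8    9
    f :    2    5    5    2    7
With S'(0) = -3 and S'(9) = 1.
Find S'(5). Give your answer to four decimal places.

Write σ_i for S''(x_i). With h_i = 3, 2, 3, 1 and divided differences Δ_i = 1, 0, -1, 5, the continuity of S' gives the tridiagonal system
  3·σ_0 + 10·σ_1 + 2·σ_2 = 6(Δ_1 - Δ_0) = -6
  2·σ_1 + 10·σ_2 + 3·σ_3 = 6(Δ_2 - Δ_1) = -6
  3·σ_2 + 8·σ_3 + 1·σ_4 = 6(Δ_3 - Δ_2) = 36
Clamped end conditions give two more equations: 2h_0·σ_0 + h_0·σ_1 = 6(Δ_0 - S'(0)) = 24 and h_3·σ_3 + 2h_3·σ_4 = 6(S'(9) - Δ_3) = -24.
Forward elimination and back-substitution give σ_0 = 281/59, σ_1 = -90/59, σ_2 = -297/118, σ_3 = 437/59, σ_4 = -1853/118.
On [5, 8], S'(t) = b_2 + 2c_2·(t - 5) + 3d_2·(t - 5)² with b_2 = Δ_2 - h_2(2σ_2 + σ_3)/6 = -129/59, c_2 = σ_2/2 = -297/236, d_2 = (σ_3 - σ_2)/(6h_2) = 1171/2124. So S'(5) = -129/59.

-2.1864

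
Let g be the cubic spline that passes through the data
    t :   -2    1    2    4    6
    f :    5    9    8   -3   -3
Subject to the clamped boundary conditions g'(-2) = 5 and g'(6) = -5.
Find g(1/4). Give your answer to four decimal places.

9.0636

With M_i denoting the second derivative at x_i, h_i = 3, 1, 2, 2, and Δ_i = (y_(i+1) − y_i)/h_i = 4/3, -1, -11/2, 0:
  3·M_0 + 8·M_1 + 1·M_2 = 6(Δ_1 - Δ_0) = -14
  1·M_1 + 6·M_2 + 2·M_3 = 6(Δ_2 - Δ_1) = -27
  2·M_2 + 8·M_3 + 2·M_4 = 6(Δ_3 - Δ_2) = 33
Clamped end conditions give two more equations: 2h_0·M_0 + h_0·M_1 = 6(Δ_0 - g'(-2)) = -22 and h_3·M_3 + 2h_3·M_4 = 6(g'(6) - Δ_3) = -30.
Hence M_0 = -1931/480, M_1 = 57/80, M_2 = -1221/160, M_3 = 723/80, M_4 = -1923/160.
On [-2, 1], g(t) = 5 + 5·(t + 2) - 1931/960·(t + 2)² + 2273/8640·(t + 2)³.
With (t + 2) = 9/4: g(1/4) = 185623/20480.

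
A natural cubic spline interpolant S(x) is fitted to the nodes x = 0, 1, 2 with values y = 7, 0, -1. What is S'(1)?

Write m_i for S''(x_i). With h_i = 1, 1 and divided differences Δ_i = -7, -1, the continuity of S' gives the tridiagonal system
  1·m_0 + 4·m_1 + 1·m_2 = 6(Δ_1 - Δ_0) = 36
Natural end conditions: m_0 = m_2 = 0.
Solving: m_0 = 0, m_1 = 9, m_2 = 0.
On [1, 2], S'(x) = b_1 + 2c_1·(x - 1) + 3d_1·(x - 1)² with b_1 = Δ_1 - h_1(2m_1 + m_2)/6 = -4, c_1 = m_1/2 = 9/2, d_1 = (m_2 - m_1)/(6h_1) = -3/2. So S'(1) = -4.

-4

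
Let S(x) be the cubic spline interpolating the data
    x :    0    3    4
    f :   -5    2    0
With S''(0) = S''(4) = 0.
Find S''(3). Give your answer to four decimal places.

-3.2500

Let m_i = S''(x_i). Step sizes h_i = 3, 1; slopes of the chords Δ_i = (y_(i+1) - y_i)/h_i = 7/3, -2.
  3·m_0 + 8·m_1 + 1·m_2 = 6(Δ_1 - Δ_0) = -26
Natural end conditions: m_0 = m_2 = 0.
Hence m_0 = 0, m_1 = -13/4, m_2 = 0.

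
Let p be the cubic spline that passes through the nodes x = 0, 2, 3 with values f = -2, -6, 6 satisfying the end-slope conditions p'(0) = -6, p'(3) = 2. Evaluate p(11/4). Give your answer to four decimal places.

With M_i denoting the second derivative at x_i, h_i = 2, 1, and Δ_i = (y_(i+1) − y_i)/h_i = -2, 12:
  2·M_0 + 6·M_1 + 1·M_2 = 6(Δ_1 - Δ_0) = 84
Clamped end conditions give two more equations: 2h_0·M_0 + h_0·M_1 = 6(Δ_0 - p'(0)) = 24 and h_1·M_1 + 2h_1·M_2 = 6(p'(3) - Δ_1) = -60.
Hence M_0 = -16/3, M_1 = 68/3, M_2 = -124/3.
On [2, 3], p(x) = -6 + 34/3·(x - 2) + 34/3·(x - 2)² - 32/3·(x - 2)³.
With (x - 2) = 3/4: p(11/4) = 35/8.

4.3750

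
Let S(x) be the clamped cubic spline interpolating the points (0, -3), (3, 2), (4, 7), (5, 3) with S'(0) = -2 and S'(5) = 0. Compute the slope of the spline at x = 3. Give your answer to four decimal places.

6.8621

With σ_i denoting the second derivative at x_i, h_i = 3, 1, 1, and Δ_i = (y_(i+1) − y_i)/h_i = 5/3, 5, -4:
  3·σ_0 + 8·σ_1 + 1·σ_2 = 6(Δ_1 - Δ_0) = 20
  1·σ_1 + 4·σ_2 + 1·σ_3 = 6(Δ_2 - Δ_1) = -54
Clamped end conditions give two more equations: 2h_0·σ_0 + h_0·σ_1 = 6(Δ_0 - S'(0)) = 22 and h_2·σ_2 + 2h_2·σ_3 = 6(S'(5) - Δ_2) = 24.
Forward elimination and back-substitution give σ_0 = 124/87, σ_1 = 130/29, σ_2 = -584/29, σ_3 = 640/29.
On [3, 4], S'(x) = b_1 + 2c_1·(x - 3) + 3d_1·(x - 3)² with b_1 = Δ_1 - h_1(2σ_1 + σ_2)/6 = 199/29, c_1 = σ_1/2 = 65/29, d_1 = (σ_2 - σ_1)/(6h_1) = -119/29. So S'(3) = 199/29.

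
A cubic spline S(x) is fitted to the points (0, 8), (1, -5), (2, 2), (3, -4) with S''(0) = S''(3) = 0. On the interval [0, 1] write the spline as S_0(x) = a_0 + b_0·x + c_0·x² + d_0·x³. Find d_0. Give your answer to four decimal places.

Let M_i = S''(x_i). Step sizes h_i = 1, 1, 1; slopes of the chords Δ_i = (y_(i+1) - y_i)/h_i = -13, 7, -6.
  1·M_0 + 4·M_1 + 1·M_2 = 6(Δ_1 - Δ_0) = 120
  1·M_1 + 4·M_2 + 1·M_3 = 6(Δ_2 - Δ_1) = -78
Natural end conditions: M_0 = M_3 = 0.
Solving the tridiagonal system: M_0 = 0, M_1 = 186/5, M_2 = -144/5, M_3 = 0.
On [0, 1], with S_0(x) = a_0 + b_0·x + c_0·x² + d_0·x³: c_0 = M_0/2 = 0, d_0 = (M_1 - M_0)/(6h_0) = 31/5, b_0 = Δ_0 - h_0(2M_0 + M_1)/6 = -96/5.

6.2000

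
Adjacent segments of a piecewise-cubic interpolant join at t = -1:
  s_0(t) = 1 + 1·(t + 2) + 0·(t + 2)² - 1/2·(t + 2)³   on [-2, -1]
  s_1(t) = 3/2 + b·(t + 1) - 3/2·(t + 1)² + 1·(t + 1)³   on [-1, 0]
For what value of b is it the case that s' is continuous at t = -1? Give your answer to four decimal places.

-0.5000

s_0'(t) = 1 + 0·(t + 2) - 3/2·(t + 2)², so s_0'(-1) = -1/2. On the right, s_1'(-1) = b, so b = -1/2.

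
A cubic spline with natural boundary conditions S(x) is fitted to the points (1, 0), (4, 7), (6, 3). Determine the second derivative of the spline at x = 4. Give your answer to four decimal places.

-2.6000

Write m_i for S''(x_i). With h_i = 3, 2 and divided differences Δ_i = 7/3, -2, the continuity of S' gives the tridiagonal system
  3·m_0 + 10·m_1 + 2·m_2 = 6(Δ_1 - Δ_0) = -26
Natural end conditions: m_0 = m_2 = 0.
Solving the tridiagonal system: m_0 = 0, m_1 = -13/5, m_2 = 0.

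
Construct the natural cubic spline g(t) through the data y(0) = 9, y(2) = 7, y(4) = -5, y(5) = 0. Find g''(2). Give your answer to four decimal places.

-7.0909

Put m_i = g'' at the i-th knot. Here h = (2, 2, 1) and Δ = (-1, -6, 5), so the interior equations h_(i-1)·m_(i-1) + 2(h_(i-1)+h_i)·m_i + h_i·m_(i+1) = 6(Δ_i − Δ_(i-1)) read
  2·m_0 + 8·m_1 + 2·m_2 = 6(Δ_1 - Δ_0) = -30
  2·m_1 + 6·m_2 + 1·m_3 = 6(Δ_2 - Δ_1) = 66
Natural end conditions: m_0 = m_3 = 0.
Solving the tridiagonal system: m_0 = 0, m_1 = -78/11, m_2 = 147/11, m_3 = 0.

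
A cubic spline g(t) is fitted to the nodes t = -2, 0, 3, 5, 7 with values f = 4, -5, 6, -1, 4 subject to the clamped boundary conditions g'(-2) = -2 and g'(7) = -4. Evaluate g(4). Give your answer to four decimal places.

Write M_i for g''(x_i). With h_i = 2, 3, 2, 2 and divided differences Δ_i = -9/2, 11/3, -7/2, 5/2, the continuity of g' gives the tridiagonal system
  2·M_0 + 10·M_1 + 3·M_2 = 6(Δ_1 - Δ_0) = 49
  3·M_1 + 10·M_2 + 2·M_3 = 6(Δ_2 - Δ_1) = -43
  2·M_2 + 8·M_3 + 2·M_4 = 6(Δ_3 - Δ_2) = 36
Clamped end conditions give two more equations: 2h_0·M_0 + h_0·M_1 = 6(Δ_0 - g'(-2)) = -15 and h_3·M_3 + 2h_3·M_4 = 6(g'(7) - Δ_3) = -39.
Forward elimination and back-substitution give M_0 = -5965/708, M_1 = 1655/177, M_2 = -3263/354, M_3 = 3739/354, M_4 = -5321/354.
On [3, 5], g(t) = 6 - 155/177·(t - 3) - 3263/708·(t - 3)² + 389/236·(t - 3)³.
With (t - 3) = 1: g(4) = 383/177.

2.1638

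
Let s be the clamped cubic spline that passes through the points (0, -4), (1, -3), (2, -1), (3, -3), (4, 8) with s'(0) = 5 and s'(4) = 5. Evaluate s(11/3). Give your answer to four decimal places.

Put M_i = s'' at the i-th knot. Here h = (1, 1, 1, 1) and Δ = (1, 2, -2, 11), so the interior equations h_(i-1)·M_(i-1) + 2(h_(i-1)+h_i)·M_i + h_i·M_(i+1) = 6(Δ_i − Δ_(i-1)) read
  1·M_0 + 4·M_1 + 1·M_2 = 6(Δ_1 - Δ_0) = 6
  1·M_1 + 4·M_2 + 1·M_3 = 6(Δ_2 - Δ_1) = -24
  1·M_2 + 4·M_3 + 1·M_4 = 6(Δ_3 - Δ_2) = 78
Clamped end conditions give two more equations: 2h_0·M_0 + h_0·M_1 = 6(Δ_0 - s'(0)) = -24 and h_3·M_3 + 2h_3·M_4 = 6(s'(4) - Δ_3) = -36.
Solving: M_0 = -237/14, M_1 = 69/7, M_2 = -33/2, M_3 = 225/7, M_4 = -477/14.
On [3, 4], s(t) = -3 + 167/28·(t - 3) + 225/14·(t - 3)² - 309/28·(t - 3)³.
With (t - 3) = 2/3: s(11/3) = 611/126.

4.8492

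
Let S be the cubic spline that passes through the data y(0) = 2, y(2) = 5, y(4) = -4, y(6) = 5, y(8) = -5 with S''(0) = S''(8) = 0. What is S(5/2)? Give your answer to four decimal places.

Let M_i = S''(x_i). Step sizes h_i = 2, 2, 2, 2; slopes of the chords Δ_i = (y_(i+1) - y_i)/h_i = 3/2, -9/2, 9/2, -5.
  2·M_0 + 8·M_1 + 2·M_2 = 6(Δ_1 - Δ_0) = -36
  2·M_1 + 8·M_2 + 2·M_3 = 6(Δ_2 - Δ_1) = 54
  2·M_2 + 8·M_3 + 2·M_4 = 6(Δ_3 - Δ_2) = -57
Natural end conditions: M_0 = M_4 = 0.
Solving: M_0 = 0, M_1 = -813/112, M_2 = 309/28, M_3 = -1107/112, M_4 = 0.
On [2, 4], S(x) = 5 - 187/56·(x - 2) - 813/224·(x - 2)² + 683/448·(x - 2)³.
With (x - 2) = 1/2: S(5/2) = 9367/3584.

2.6136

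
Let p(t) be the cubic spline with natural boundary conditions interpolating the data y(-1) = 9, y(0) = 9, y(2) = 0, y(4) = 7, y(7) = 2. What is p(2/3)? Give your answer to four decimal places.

6.0608

Put M_i = p'' at the i-th knot. Here h = (1, 2, 2, 3) and Δ = (0, -9/2, 7/2, -5/3), so the interior equations h_(i-1)·M_(i-1) + 2(h_(i-1)+h_i)·M_i + h_i·M_(i+1) = 6(Δ_i − Δ_(i-1)) read
  1·M_0 + 6·M_1 + 2·M_2 = 6(Δ_1 - Δ_0) = -27
  2·M_1 + 8·M_2 + 2·M_3 = 6(Δ_2 - Δ_1) = 48
  2·M_2 + 10·M_3 + 3·M_4 = 6(Δ_3 - Δ_2) = -31
Natural end conditions: M_0 = M_4 = 0.
Forward elimination and back-substitution give M_0 = 0, M_1 = -98/13, M_2 = 237/26, M_3 = -64/13, M_4 = 0.
On [0, 2], p(t) = 9 - 98/39·t - 49/13·t² + 433/312·t³.
With t = 2/3: p(2/3) = 6382/1053.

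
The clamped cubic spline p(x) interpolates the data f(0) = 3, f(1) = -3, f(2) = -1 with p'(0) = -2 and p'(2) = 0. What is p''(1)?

22

Let M_i = p''(x_i). Step sizes h_i = 1, 1; slopes of the chords Δ_i = (y_(i+1) - y_i)/h_i = -6, 2.
  1·M_0 + 4·M_1 + 1·M_2 = 6(Δ_1 - Δ_0) = 48
Clamped end conditions give two more equations: 2h_0·M_0 + h_0·M_1 = 6(Δ_0 - p'(0)) = -24 and h_1·M_1 + 2h_1·M_2 = 6(p'(2) - Δ_1) = -12.
Solving the tridiagonal system: M_0 = -23, M_1 = 22, M_2 = -17.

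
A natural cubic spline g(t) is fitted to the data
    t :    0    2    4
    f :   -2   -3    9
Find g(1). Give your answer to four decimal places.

Let M_i = g''(x_i). Step sizes h_i = 2, 2; slopes of the chords Δ_i = (y_(i+1) - y_i)/h_i = -1/2, 6.
  2·M_0 + 8·M_1 + 2·M_2 = 6(Δ_1 - Δ_0) = 39
Natural end conditions: M_0 = M_2 = 0.
Hence M_0 = 0, M_1 = 39/8, M_2 = 0.
On [0, 2], g(t) = -2 - 17/8·t + 0·t² + 13/32·t³.
With t = 1: g(1) = -119/32.

-3.7188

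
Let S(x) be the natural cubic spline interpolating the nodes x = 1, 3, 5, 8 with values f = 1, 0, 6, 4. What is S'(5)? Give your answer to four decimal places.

2.2018

Let M_i = S''(x_i). Step sizes h_i = 2, 2, 3; slopes of the chords Δ_i = (y_(i+1) - y_i)/h_i = -1/2, 3, -2/3.
  2·M_0 + 8·M_1 + 2·M_2 = 6(Δ_1 - Δ_0) = 21
  2·M_1 + 10·M_2 + 3·M_3 = 6(Δ_2 - Δ_1) = -22
Natural end conditions: M_0 = M_3 = 0.
Hence M_0 = 0, M_1 = 127/38, M_2 = -109/38, M_3 = 0.
On [5, 8], S'(x) = b_2 + 2c_2·(x - 5) + 3d_2·(x - 5)² with b_2 = Δ_2 - h_2(2M_2 + M_3)/6 = 251/114, c_2 = M_2/2 = -109/76, d_2 = (M_3 - M_2)/(6h_2) = 109/684. So S'(5) = 251/114.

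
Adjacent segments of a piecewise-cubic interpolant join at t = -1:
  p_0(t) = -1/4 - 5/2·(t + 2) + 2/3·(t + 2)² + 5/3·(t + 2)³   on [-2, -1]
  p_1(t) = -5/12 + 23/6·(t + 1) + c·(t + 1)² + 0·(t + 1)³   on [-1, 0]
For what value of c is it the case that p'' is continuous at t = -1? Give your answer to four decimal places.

p_0''(t) = 4/3 + 10·(t + 2), so p_0''(-1) = 34/3. On the right, p_1''(-1) = 2c, so c = 17/3.

5.6667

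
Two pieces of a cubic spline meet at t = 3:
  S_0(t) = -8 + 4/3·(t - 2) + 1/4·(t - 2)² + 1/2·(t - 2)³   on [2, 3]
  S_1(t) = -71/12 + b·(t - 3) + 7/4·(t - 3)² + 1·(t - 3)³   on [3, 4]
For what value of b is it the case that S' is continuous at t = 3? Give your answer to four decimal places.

S_0'(t) = 4/3 + 1/2·(t - 2) + 3/2·(t - 2)², so S_0'(3) = 10/3. On the right, S_1'(3) = b, so b = 10/3.

3.3333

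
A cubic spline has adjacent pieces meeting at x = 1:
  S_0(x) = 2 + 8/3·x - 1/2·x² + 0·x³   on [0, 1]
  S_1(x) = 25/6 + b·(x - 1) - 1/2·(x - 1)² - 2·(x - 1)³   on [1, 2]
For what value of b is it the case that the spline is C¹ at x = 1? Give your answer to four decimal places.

1.6667

S_0'(x) = 8/3 - 1·x + 0·x², so S_0'(1) = 5/3. On the right, S_1'(1) = b, so b = 5/3.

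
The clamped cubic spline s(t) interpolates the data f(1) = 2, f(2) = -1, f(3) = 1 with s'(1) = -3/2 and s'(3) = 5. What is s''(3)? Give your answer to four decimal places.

4.7500

Let M_i = s''(x_i). Step sizes h_i = 1, 1; slopes of the chords Δ_i = (y_(i+1) - y_i)/h_i = -3, 2.
  1·M_0 + 4·M_1 + 1·M_2 = 6(Δ_1 - Δ_0) = 30
Clamped end conditions give two more equations: 2h_0·M_0 + h_0·M_1 = 6(Δ_0 - s'(1)) = -9 and h_1·M_1 + 2h_1·M_2 = 6(s'(3) - Δ_1) = 18.
Solving the tridiagonal system: M_0 = -35/4, M_1 = 17/2, M_2 = 19/4.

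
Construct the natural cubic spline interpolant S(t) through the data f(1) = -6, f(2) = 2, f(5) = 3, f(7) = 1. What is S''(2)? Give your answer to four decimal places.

-6.1408

Let σ_i = S''(x_i). Step sizes h_i = 1, 3, 2; slopes of the chords Δ_i = (y_(i+1) - y_i)/h_i = 8, 1/3, -1.
  1·σ_0 + 8·σ_1 + 3·σ_2 = 6(Δ_1 - Δ_0) = -46
  3·σ_1 + 10·σ_2 + 2·σ_3 = 6(Δ_2 - Δ_1) = -8
Natural end conditions: σ_0 = σ_3 = 0.
Hence σ_0 = 0, σ_1 = -436/71, σ_2 = 74/71, σ_3 = 0.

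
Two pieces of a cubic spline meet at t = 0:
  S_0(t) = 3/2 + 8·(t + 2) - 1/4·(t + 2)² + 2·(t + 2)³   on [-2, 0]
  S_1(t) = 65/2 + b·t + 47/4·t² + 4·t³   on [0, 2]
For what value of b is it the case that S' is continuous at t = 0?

S_0'(t) = 8 - 1/2·(t + 2) + 6·(t + 2)², so S_0'(0) = 31. On the right, S_1'(0) = b, so b = 31.

31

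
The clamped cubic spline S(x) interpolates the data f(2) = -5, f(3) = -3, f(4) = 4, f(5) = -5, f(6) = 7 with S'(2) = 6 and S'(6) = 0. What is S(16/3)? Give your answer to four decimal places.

Put σ_i = S'' at the i-th knot. Here h = (1, 1, 1, 1) and Δ = (2, 7, -9, 12), so the interior equations h_(i-1)·σ_(i-1) + 2(h_(i-1)+h_i)·σ_i + h_i·σ_(i+1) = 6(Δ_i − Δ_(i-1)) read
  1·σ_0 + 4·σ_1 + 1·σ_2 = 6(Δ_1 - Δ_0) = 30
  1·σ_1 + 4·σ_2 + 1·σ_3 = 6(Δ_2 - Δ_1) = -96
  1·σ_2 + 4·σ_3 + 1·σ_4 = 6(Δ_3 - Δ_2) = 126
Clamped end conditions give two more equations: 2h_0·σ_0 + h_0·σ_1 = 6(Δ_0 - S'(2)) = -24 and h_3·σ_3 + 2h_3·σ_4 = 6(S'(6) - Δ_3) = -72.
Solving the tridiagonal system: σ_0 = -171/7, σ_1 = 174/7, σ_2 = -45, σ_3 = 414/7, σ_4 = -459/7.
On [5, 6], S(x) = -5 + 45/14·(x - 5) + 207/7·(x - 5)² - 291/14·(x - 5)³.
With (x - 5) = 1/3: S(16/3) = -89/63.

-1.4127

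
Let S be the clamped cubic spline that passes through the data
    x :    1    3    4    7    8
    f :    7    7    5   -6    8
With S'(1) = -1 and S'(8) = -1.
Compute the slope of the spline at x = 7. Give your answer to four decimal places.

Let M_i = S''(x_i). Step sizes h_i = 2, 1, 3, 1; slopes of the chords Δ_i = (y_(i+1) - y_i)/h_i = 0, -2, -11/3, 14.
  2·M_0 + 6·M_1 + 1·M_2 = 6(Δ_1 - Δ_0) = -12
  1·M_1 + 8·M_2 + 3·M_3 = 6(Δ_2 - Δ_1) = -10
  3·M_2 + 8·M_3 + 1·M_4 = 6(Δ_3 - Δ_2) = 106
Clamped end conditions give two more equations: 2h_0·M_0 + h_0·M_1 = 6(Δ_0 - S'(1)) = 6 and h_3·M_3 + 2h_3·M_4 = 6(S'(8) - Δ_3) = -90.
Hence M_0 = 653/330, M_1 = -158/165, M_2 = -337/33, M_3 = 1332/55, M_4 = -3141/55.
On [7, 8], S'(x) = b_3 + 2c_3·(x - 7) + 3d_3·(x - 7)² with b_3 = Δ_3 - h_3(2M_3 + M_4)/6 = 1699/110, c_3 = M_3/2 = 666/55, d_3 = (M_4 - M_3)/(6h_3) = -1491/110. So S'(7) = 1699/110.

15.4455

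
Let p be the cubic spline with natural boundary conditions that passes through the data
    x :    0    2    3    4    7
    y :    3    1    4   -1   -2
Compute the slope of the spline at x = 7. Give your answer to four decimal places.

2.3521

Write σ_i for p''(x_i). With h_i = 2, 1, 1, 3 and divided differences Δ_i = -1, 3, -5, -1/3, the continuity of p' gives the tridiagonal system
  2·σ_0 + 6·σ_1 + 1·σ_2 = 6(Δ_1 - Δ_0) = 24
  1·σ_1 + 4·σ_2 + 1·σ_3 = 6(Δ_2 - Δ_1) = -48
  1·σ_2 + 8·σ_3 + 3·σ_4 = 6(Δ_3 - Δ_2) = 28
Natural end conditions: σ_0 = σ_4 = 0.
Hence σ_0 = 0, σ_1 = 578/89, σ_2 = -1332/89, σ_3 = 478/89, σ_4 = 0.
On [4, 7], p'(x) = b_3 + 2c_3·(x - 4) + 3d_3·(x - 4)² with b_3 = Δ_3 - h_3(2σ_3 + σ_4)/6 = -1523/267, c_3 = σ_3/2 = 239/89, d_3 = (σ_4 - σ_3)/(6h_3) = -239/801. So p'(7) = 628/267.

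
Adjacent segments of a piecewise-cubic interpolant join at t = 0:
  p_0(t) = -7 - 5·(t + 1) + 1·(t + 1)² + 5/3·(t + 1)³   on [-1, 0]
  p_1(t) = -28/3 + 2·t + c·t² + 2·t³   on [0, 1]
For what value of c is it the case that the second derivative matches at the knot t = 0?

p_0''(t) = 2 + 10·(t + 1), so p_0''(0) = 12. On the right, p_1''(0) = 2c, so c = 6.

6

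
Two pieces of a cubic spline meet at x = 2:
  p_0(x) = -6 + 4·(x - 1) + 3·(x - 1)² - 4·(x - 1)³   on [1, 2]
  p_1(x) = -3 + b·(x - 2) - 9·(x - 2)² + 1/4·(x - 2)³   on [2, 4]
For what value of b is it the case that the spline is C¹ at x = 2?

p_0'(x) = 4 + 6·(x - 1) - 12·(x - 1)², so p_0'(2) = -2. On the right, p_1'(2) = b, so b = -2.

-2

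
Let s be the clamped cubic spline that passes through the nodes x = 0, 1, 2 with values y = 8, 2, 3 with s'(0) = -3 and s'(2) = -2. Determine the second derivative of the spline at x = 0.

-19

Write m_i for s''(x_i). With h_i = 1, 1 and divided differences Δ_i = -6, 1, the continuity of s' gives the tridiagonal system
  1·m_0 + 4·m_1 + 1·m_2 = 6(Δ_1 - Δ_0) = 42
Clamped end conditions give two more equations: 2h_0·m_0 + h_0·m_1 = 6(Δ_0 - s'(0)) = -18 and h_1·m_1 + 2h_1·m_2 = 6(s'(2) - Δ_1) = -18.
Hence m_0 = -19, m_1 = 20, m_2 = -19.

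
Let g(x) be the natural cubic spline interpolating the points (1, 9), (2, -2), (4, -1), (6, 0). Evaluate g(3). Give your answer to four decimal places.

Let m_i = g''(x_i). Step sizes h_i = 1, 2, 2; slopes of the chords Δ_i = (y_(i+1) - y_i)/h_i = -11, 1/2, 1/2.
  1·m_0 + 6·m_1 + 2·m_2 = 6(Δ_1 - Δ_0) = 69
  2·m_1 + 8·m_2 + 2·m_3 = 6(Δ_2 - Δ_1) = 0
Natural end conditions: m_0 = m_3 = 0.
Forward elimination and back-substitution give m_0 = 0, m_1 = 138/11, m_2 = -69/22, m_3 = 0.
On [2, 4], g(x) = -2 - 75/11·(x - 2) + 69/11·(x - 2)² - 115/88·(x - 2)³.
With (x - 2) = 1: g(3) = -339/88.

-3.8523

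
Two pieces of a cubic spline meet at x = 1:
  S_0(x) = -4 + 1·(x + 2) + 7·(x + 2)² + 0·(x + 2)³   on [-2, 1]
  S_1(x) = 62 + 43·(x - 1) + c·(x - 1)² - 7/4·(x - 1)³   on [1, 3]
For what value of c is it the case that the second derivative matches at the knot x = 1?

7

S_0''(x) = 14 + 0·(x + 2), so S_0''(1) = 14. On the right, S_1''(1) = 2c, so c = 7.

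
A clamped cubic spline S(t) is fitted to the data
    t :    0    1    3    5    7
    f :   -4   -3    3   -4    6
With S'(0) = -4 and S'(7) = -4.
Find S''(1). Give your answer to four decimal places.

2.7209

With m_i denoting the second derivative at x_i, h_i = 1, 2, 2, 2, and Δ_i = (y_(i+1) − y_i)/h_i = 1, 3, -7/2, 5:
  1·m_0 + 6·m_1 + 2·m_2 = 6(Δ_1 - Δ_0) = 12
  2·m_1 + 8·m_2 + 2·m_3 = 6(Δ_2 - Δ_1) = -39
  2·m_2 + 8·m_3 + 2·m_4 = 6(Δ_3 - Δ_2) = 51
Clamped end conditions give two more equations: 2h_0·m_0 + h_0·m_1 = 6(Δ_0 - S'(0)) = 30 and h_3·m_3 + 2h_3·m_4 = 6(S'(7) - Δ_3) = -54.
Forward elimination and back-substitution give m_0 = 1173/86, m_1 = 117/43, m_2 = -1545/172, m_3 = 1179/86, m_4 = -3501/172.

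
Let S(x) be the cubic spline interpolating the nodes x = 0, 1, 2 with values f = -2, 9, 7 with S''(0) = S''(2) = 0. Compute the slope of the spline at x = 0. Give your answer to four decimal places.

14.2500

With m_i denoting the second derivative at x_i, h_i = 1, 1, and Δ_i = (y_(i+1) − y_i)/h_i = 11, -2:
  1·m_0 + 4·m_1 + 1·m_2 = 6(Δ_1 - Δ_0) = -78
Natural end conditions: m_0 = m_2 = 0.
Solving: m_0 = 0, m_1 = -39/2, m_2 = 0.
On [0, 1], S'(x) = b_0 + 2c_0·x + 3d_0·x² with b_0 = Δ_0 - h_0(2m_0 + m_1)/6 = 57/4, c_0 = m_0/2 = 0, d_0 = (m_1 - m_0)/(6h_0) = -13/4. So S'(0) = 57/4.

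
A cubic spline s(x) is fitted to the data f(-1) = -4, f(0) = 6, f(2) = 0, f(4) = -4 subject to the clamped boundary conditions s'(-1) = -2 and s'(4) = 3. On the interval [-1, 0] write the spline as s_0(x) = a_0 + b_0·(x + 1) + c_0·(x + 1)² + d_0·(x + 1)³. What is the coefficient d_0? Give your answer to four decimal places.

-11.6522

Write σ_i for s''(x_i). With h_i = 1, 2, 2 and divided differences Δ_i = 10, -3, -2, the continuity of s' gives the tridiagonal system
  1·σ_0 + 6·σ_1 + 2·σ_2 = 6(Δ_1 - Δ_0) = -78
  2·σ_1 + 8·σ_2 + 2·σ_3 = 6(Δ_2 - Δ_1) = 6
Clamped end conditions give two more equations: 2h_0·σ_0 + h_0·σ_1 = 6(Δ_0 - s'(-1)) = 72 and h_2·σ_2 + 2h_2·σ_3 = 6(s'(4) - Δ_2) = 30.
Forward elimination and back-substitution give σ_0 = 1088/23, σ_1 = -520/23, σ_2 = 119/23, σ_3 = 113/23.
On [-1, 0], with s_0(x) = a_0 + b_0·(x + 1) + c_0·(x + 1)² + d_0·(x + 1)³: c_0 = σ_0/2 = 544/23, d_0 = (σ_1 - σ_0)/(6h_0) = -268/23, b_0 = Δ_0 - h_0(2σ_0 + σ_1)/6 = -2.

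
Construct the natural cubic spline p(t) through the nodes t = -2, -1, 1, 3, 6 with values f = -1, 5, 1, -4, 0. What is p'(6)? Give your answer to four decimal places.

With m_i denoting the second derivative at x_i, h_i = 1, 2, 2, 3, and Δ_i = (y_(i+1) − y_i)/h_i = 6, -2, -5/2, 4/3:
  1·m_0 + 6·m_1 + 2·m_2 = 6(Δ_1 - Δ_0) = -48
  2·m_1 + 8·m_2 + 2·m_3 = 6(Δ_2 - Δ_1) = -3
  2·m_2 + 10·m_3 + 3·m_4 = 6(Δ_3 - Δ_2) = 23
Natural end conditions: m_0 = m_4 = 0.
Forward elimination and back-substitution give m_0 = 0, m_1 = -437/52, m_2 = 63/52, m_3 = 107/52, m_4 = 0.
On [3, 6], p'(t) = b_3 + 2c_3·(t - 3) + 3d_3·(t - 3)² with b_3 = Δ_3 - h_3(2m_3 + m_4)/6 = -113/156, c_3 = m_3/2 = 107/104, d_3 = (m_4 - m_3)/(6h_3) = -107/936. So p'(6) = 737/312.

2.3622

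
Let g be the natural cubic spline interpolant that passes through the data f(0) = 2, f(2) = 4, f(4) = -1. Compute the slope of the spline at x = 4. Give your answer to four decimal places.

Let σ_i = g''(x_i). Step sizes h_i = 2, 2; slopes of the chords Δ_i = (y_(i+1) - y_i)/h_i = 1, -5/2.
  2·σ_0 + 8·σ_1 + 2·σ_2 = 6(Δ_1 - Δ_0) = -21
Natural end conditions: σ_0 = σ_2 = 0.
Forward elimination and back-substitution give σ_0 = 0, σ_1 = -21/8, σ_2 = 0.
On [2, 4], g'(x) = b_1 + 2c_1·(x - 2) + 3d_1·(x - 2)² with b_1 = Δ_1 - h_1(2σ_1 + σ_2)/6 = -3/4, c_1 = σ_1/2 = -21/16, d_1 = (σ_2 - σ_1)/(6h_1) = 7/32. So g'(4) = -27/8.

-3.3750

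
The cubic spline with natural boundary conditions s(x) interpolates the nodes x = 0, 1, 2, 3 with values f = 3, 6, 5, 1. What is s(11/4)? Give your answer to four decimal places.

2.1250

Let M_i = s''(x_i). Step sizes h_i = 1, 1, 1; slopes of the chords Δ_i = (y_(i+1) - y_i)/h_i = 3, -1, -4.
  1·M_0 + 4·M_1 + 1·M_2 = 6(Δ_1 - Δ_0) = -24
  1·M_1 + 4·M_2 + 1·M_3 = 6(Δ_2 - Δ_1) = -18
Natural end conditions: M_0 = M_3 = 0.
Solving: M_0 = 0, M_1 = -26/5, M_2 = -16/5, M_3 = 0.
On [2, 3], s(x) = 5 - 44/15·(x - 2) - 8/5·(x - 2)² + 8/15·(x - 2)³.
With (x - 2) = 3/4: s(11/4) = 17/8.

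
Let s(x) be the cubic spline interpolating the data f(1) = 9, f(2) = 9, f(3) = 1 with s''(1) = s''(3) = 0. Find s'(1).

With M_i denoting the second derivative at x_i, h_i = 1, 1, and Δ_i = (y_(i+1) − y_i)/h_i = 0, -8:
  1·M_0 + 4·M_1 + 1·M_2 = 6(Δ_1 - Δ_0) = -48
Natural end conditions: M_0 = M_2 = 0.
Solving the tridiagonal system: M_0 = 0, M_1 = -12, M_2 = 0.
On [1, 2], s'(x) = b_0 + 2c_0·(x - 1) + 3d_0·(x - 1)² with b_0 = Δ_0 - h_0(2M_0 + M_1)/6 = 2, c_0 = M_0/2 = 0, d_0 = (M_1 - M_0)/(6h_0) = -2. So s'(1) = 2.

2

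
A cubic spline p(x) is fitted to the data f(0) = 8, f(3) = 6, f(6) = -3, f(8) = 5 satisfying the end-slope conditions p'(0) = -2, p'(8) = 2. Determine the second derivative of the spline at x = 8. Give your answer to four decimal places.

-6.2632

Write m_i for p''(x_i). With h_i = 3, 3, 2 and divided differences Δ_i = -2/3, -3, 4, the continuity of p' gives the tridiagonal system
  3·m_0 + 12·m_1 + 3·m_2 = 6(Δ_1 - Δ_0) = -14
  3·m_1 + 10·m_2 + 2·m_3 = 6(Δ_2 - Δ_1) = 42
Clamped end conditions give two more equations: 2h_0·m_0 + h_0·m_1 = 6(Δ_0 - p'(0)) = 8 and h_2·m_2 + 2h_2·m_3 = 6(p'(8) - Δ_2) = -12.
Solving the tridiagonal system: m_0 = 178/57, m_1 = -68/19, m_2 = 124/19, m_3 = -119/19.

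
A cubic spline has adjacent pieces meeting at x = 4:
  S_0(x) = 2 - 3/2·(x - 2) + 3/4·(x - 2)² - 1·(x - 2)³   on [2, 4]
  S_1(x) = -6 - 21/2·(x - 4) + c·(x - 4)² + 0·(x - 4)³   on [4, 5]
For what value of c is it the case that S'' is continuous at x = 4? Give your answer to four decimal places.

S_0''(x) = 3/2 - 6·(x - 2), so S_0''(4) = -21/2. On the right, S_1''(4) = 2c, so c = -21/4.

-5.2500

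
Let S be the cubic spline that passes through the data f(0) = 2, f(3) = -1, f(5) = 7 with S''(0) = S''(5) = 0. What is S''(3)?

3

Write σ_i for S''(x_i). With h_i = 3, 2 and divided differences Δ_i = -1, 4, the continuity of S' gives the tridiagonal system
  3·σ_0 + 10·σ_1 + 2·σ_2 = 6(Δ_1 - Δ_0) = 30
Natural end conditions: σ_0 = σ_2 = 0.
Forward elimination and back-substitution give σ_0 = 0, σ_1 = 3, σ_2 = 0.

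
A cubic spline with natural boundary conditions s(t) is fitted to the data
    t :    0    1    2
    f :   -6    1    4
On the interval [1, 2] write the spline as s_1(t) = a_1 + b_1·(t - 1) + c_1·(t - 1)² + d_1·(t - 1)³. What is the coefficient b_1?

Let m_i = s''(x_i). Step sizes h_i = 1, 1; slopes of the chords Δ_i = (y_(i+1) - y_i)/h_i = 7, 3.
  1·m_0 + 4·m_1 + 1·m_2 = 6(Δ_1 - Δ_0) = -24
Natural end conditions: m_0 = m_2 = 0.
Solving the tridiagonal system: m_0 = 0, m_1 = -6, m_2 = 0.
On [1, 2], with s_1(t) = a_1 + b_1·(t - 1) + c_1·(t - 1)² + d_1·(t - 1)³: c_1 = m_1/2 = -3, d_1 = (m_2 - m_1)/(6h_1) = 1, b_1 = Δ_1 - h_1(2m_1 + m_2)/6 = 5.

5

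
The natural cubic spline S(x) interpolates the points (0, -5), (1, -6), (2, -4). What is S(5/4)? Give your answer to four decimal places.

Put m_i = S'' at the i-th knot. Here h = (1, 1) and Δ = (-1, 2), so the interior equations h_(i-1)·m_(i-1) + 2(h_(i-1)+h_i)·m_i + h_i·m_(i+1) = 6(Δ_i − Δ_(i-1)) read
  1·m_0 + 4·m_1 + 1·m_2 = 6(Δ_1 - Δ_0) = 18
Natural end conditions: m_0 = m_2 = 0.
Solving: m_0 = 0, m_1 = 9/2, m_2 = 0.
On [1, 2], S(x) = -6 + 1/2·(x - 1) + 9/4·(x - 1)² - 3/4·(x - 1)³.
With (x - 1) = 1/4: S(5/4) = -1471/256.

-5.7461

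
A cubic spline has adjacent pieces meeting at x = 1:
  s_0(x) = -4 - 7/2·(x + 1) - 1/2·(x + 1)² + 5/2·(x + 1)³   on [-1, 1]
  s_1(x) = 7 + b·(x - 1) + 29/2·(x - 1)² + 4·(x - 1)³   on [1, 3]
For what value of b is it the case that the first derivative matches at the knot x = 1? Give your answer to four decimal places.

s_0'(x) = -7/2 - 1·(x + 1) + 15/2·(x + 1)², so s_0'(1) = 49/2. On the right, s_1'(1) = b, so b = 49/2.

24.5000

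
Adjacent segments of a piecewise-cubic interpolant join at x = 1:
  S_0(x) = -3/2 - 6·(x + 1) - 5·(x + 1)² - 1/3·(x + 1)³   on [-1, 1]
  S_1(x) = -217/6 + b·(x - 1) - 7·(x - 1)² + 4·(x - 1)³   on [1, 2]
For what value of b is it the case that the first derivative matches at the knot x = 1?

-30

S_0'(x) = -6 - 10·(x + 1) - 1·(x + 1)², so S_0'(1) = -30. On the right, S_1'(1) = b, so b = -30.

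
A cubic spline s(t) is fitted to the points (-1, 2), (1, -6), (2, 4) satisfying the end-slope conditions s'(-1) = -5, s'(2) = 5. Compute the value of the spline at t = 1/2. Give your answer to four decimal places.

-7.2344

Write M_i for s''(x_i). With h_i = 2, 1 and divided differences Δ_i = -4, 10, the continuity of s' gives the tridiagonal system
  2·M_0 + 6·M_1 + 1·M_2 = 6(Δ_1 - Δ_0) = 84
Clamped end conditions give two more equations: 2h_0·M_0 + h_0·M_1 = 6(Δ_0 - s'(-1)) = 6 and h_1·M_1 + 2h_1·M_2 = 6(s'(2) - Δ_1) = -30.
Hence M_0 = -55/6, M_1 = 64/3, M_2 = -77/3.
On [-1, 1], s(t) = 2 - 5·(t + 1) - 55/12·(t + 1)² + 61/24·(t + 1)³.
With (t + 1) = 3/2: s(1/2) = -463/64.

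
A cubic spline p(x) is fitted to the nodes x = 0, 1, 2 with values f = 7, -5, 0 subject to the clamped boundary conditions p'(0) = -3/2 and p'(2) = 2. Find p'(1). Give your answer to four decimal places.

Let m_i = p''(x_i). Step sizes h_i = 1, 1; slopes of the chords Δ_i = (y_(i+1) - y_i)/h_i = -12, 5.
  1·m_0 + 4·m_1 + 1·m_2 = 6(Δ_1 - Δ_0) = 102
Clamped end conditions give two more equations: 2h_0·m_0 + h_0·m_1 = 6(Δ_0 - p'(0)) = -63 and h_1·m_1 + 2h_1·m_2 = 6(p'(2) - Δ_1) = -18.
Solving the tridiagonal system: m_0 = -221/4, m_1 = 95/2, m_2 = -131/4.
On [1, 2], p'(x) = b_1 + 2c_1·(x - 1) + 3d_1·(x - 1)² with b_1 = Δ_1 - h_1(2m_1 + m_2)/6 = -43/8, c_1 = m_1/2 = 95/4, d_1 = (m_2 - m_1)/(6h_1) = -107/8. So p'(1) = -43/8.

-5.3750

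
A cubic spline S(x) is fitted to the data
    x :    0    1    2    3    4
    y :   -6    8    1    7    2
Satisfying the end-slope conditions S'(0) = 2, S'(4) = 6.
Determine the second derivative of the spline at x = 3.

-41

Let m_i = S''(x_i). Step sizes h_i = 1, 1, 1, 1; slopes of the chords Δ_i = (y_(i+1) - y_i)/h_i = 14, -7, 6, -5.
  1·m_0 + 4·m_1 + 1·m_2 = 6(Δ_1 - Δ_0) = -126
  1·m_1 + 4·m_2 + 1·m_3 = 6(Δ_2 - Δ_1) = 78
  1·m_2 + 4·m_3 + 1·m_4 = 6(Δ_3 - Δ_2) = -66
Clamped end conditions give two more equations: 2h_0·m_0 + h_0·m_1 = 6(Δ_0 - S'(0)) = 72 and h_3·m_3 + 2h_3·m_4 = 6(S'(4) - Δ_3) = 66.
Solving: m_0 = 131/2, m_1 = -59, m_2 = 89/2, m_3 = -41, m_4 = 107/2.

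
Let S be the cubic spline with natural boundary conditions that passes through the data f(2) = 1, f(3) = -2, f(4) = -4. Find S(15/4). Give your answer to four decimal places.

-3.5586

Let σ_i = S''(x_i). Step sizes h_i = 1, 1; slopes of the chords Δ_i = (y_(i+1) - y_i)/h_i = -3, -2.
  1·σ_0 + 4·σ_1 + 1·σ_2 = 6(Δ_1 - Δ_0) = 6
Natural end conditions: σ_0 = σ_2 = 0.
Solving the tridiagonal system: σ_0 = 0, σ_1 = 3/2, σ_2 = 0.
On [3, 4], S(x) = -2 - 5/2·(x - 3) + 3/4·(x - 3)² - 1/4·(x - 3)³.
With (x - 3) = 3/4: S(15/4) = -911/256.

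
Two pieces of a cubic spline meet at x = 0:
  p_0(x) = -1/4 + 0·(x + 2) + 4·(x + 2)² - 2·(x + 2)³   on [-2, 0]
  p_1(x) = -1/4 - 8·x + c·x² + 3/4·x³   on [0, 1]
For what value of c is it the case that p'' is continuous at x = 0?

-8

p_0''(x) = 8 - 12·(x + 2), so p_0''(0) = -16. On the right, p_1''(0) = 2c, so c = -8.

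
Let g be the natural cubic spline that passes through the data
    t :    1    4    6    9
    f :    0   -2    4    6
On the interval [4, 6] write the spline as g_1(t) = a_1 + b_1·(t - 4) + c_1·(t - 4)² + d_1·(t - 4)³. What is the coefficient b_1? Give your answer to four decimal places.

Write σ_i for g''(x_i). With h_i = 3, 2, 3 and divided differences Δ_i = -2/3, 3, 2/3, the continuity of g' gives the tridiagonal system
  3·σ_0 + 10·σ_1 + 2·σ_2 = 6(Δ_1 - Δ_0) = 22
  2·σ_1 + 10·σ_2 + 3·σ_3 = 6(Δ_2 - Δ_1) = -14
Natural end conditions: σ_0 = σ_3 = 0.
Solving: σ_0 = 0, σ_1 = 31/12, σ_2 = -23/12, σ_3 = 0.
On [4, 6], with g_1(t) = a_1 + b_1·(t - 4) + c_1·(t - 4)² + d_1·(t - 4)³: c_1 = σ_1/2 = 31/24, d_1 = (σ_2 - σ_1)/(6h_1) = -3/8, b_1 = Δ_1 - h_1(2σ_1 + σ_2)/6 = 23/12.

1.9167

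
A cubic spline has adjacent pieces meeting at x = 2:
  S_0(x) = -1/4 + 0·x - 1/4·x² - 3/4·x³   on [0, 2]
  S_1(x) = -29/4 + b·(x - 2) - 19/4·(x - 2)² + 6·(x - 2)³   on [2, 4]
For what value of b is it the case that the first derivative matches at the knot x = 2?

-10

S_0'(x) = 0 - 1/2·x - 9/4·x², so S_0'(2) = -10. On the right, S_1'(2) = b, so b = -10.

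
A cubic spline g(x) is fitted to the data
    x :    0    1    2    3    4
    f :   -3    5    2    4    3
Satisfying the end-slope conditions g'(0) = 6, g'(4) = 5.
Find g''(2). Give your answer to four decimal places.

With M_i denoting the second derivative at x_i, h_i = 1, 1, 1, 1, and Δ_i = (y_(i+1) − y_i)/h_i = 8, -3, 2, -1:
  1·M_0 + 4·M_1 + 1·M_2 = 6(Δ_1 - Δ_0) = -66
  1·M_1 + 4·M_2 + 1·M_3 = 6(Δ_2 - Δ_1) = 30
  1·M_2 + 4·M_3 + 1·M_4 = 6(Δ_3 - Δ_2) = -18
Clamped end conditions give two more equations: 2h_0·M_0 + h_0·M_1 = 6(Δ_0 - g'(0)) = 12 and h_3·M_3 + 2h_3·M_4 = 6(g'(4) - Δ_3) = 36.
Forward elimination and back-substitution give M_0 = 527/28, M_1 = -359/14, M_2 = 71/4, M_3 = -215/14, M_4 = 719/28.

17.7500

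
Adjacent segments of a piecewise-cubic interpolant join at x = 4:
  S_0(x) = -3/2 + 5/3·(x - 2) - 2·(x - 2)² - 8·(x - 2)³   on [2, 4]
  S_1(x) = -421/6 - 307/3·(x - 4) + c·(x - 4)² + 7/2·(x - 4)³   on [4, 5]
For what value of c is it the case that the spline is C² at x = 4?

-50

S_0''(x) = -4 - 48·(x - 2), so S_0''(4) = -100. On the right, S_1''(4) = 2c, so c = -50.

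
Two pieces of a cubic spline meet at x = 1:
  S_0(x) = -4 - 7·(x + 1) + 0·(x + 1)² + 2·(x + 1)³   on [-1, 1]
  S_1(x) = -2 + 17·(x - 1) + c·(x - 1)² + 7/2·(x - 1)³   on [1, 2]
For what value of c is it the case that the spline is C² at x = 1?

12

S_0''(x) = 0 + 12·(x + 1), so S_0''(1) = 24. On the right, S_1''(1) = 2c, so c = 12.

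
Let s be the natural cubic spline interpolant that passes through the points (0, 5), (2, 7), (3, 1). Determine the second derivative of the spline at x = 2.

Let m_i = s''(x_i). Step sizes h_i = 2, 1; slopes of the chords Δ_i = (y_(i+1) - y_i)/h_i = 1, -6.
  2·m_0 + 6·m_1 + 1·m_2 = 6(Δ_1 - Δ_0) = -42
Natural end conditions: m_0 = m_2 = 0.
Hence m_0 = 0, m_1 = -7, m_2 = 0.

-7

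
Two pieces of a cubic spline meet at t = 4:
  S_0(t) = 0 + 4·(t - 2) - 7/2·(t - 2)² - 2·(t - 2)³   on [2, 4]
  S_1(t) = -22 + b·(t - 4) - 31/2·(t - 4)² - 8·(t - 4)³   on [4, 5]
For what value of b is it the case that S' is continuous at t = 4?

S_0'(t) = 4 - 7·(t - 2) - 6·(t - 2)², so S_0'(4) = -34. On the right, S_1'(4) = b, so b = -34.

-34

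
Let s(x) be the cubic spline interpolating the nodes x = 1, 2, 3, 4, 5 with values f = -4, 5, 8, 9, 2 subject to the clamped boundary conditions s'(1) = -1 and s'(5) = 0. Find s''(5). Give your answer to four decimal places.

31.9643

With M_i denoting the second derivative at x_i, h_i = 1, 1, 1, 1, and Δ_i = (y_(i+1) − y_i)/h_i = 9, 3, 1, -7:
  1·M_0 + 4·M_1 + 1·M_2 = 6(Δ_1 - Δ_0) = -36
  1·M_1 + 4·M_2 + 1·M_3 = 6(Δ_2 - Δ_1) = -12
  1·M_2 + 4·M_3 + 1·M_4 = 6(Δ_3 - Δ_2) = -48
Clamped end conditions give two more equations: 2h_0·M_0 + h_0·M_1 = 6(Δ_0 - s'(1)) = 60 and h_3·M_3 + 2h_3·M_4 = 6(s'(5) - Δ_3) = 42.
Solving the tridiagonal system: M_0 = 1135/28, M_1 = -295/14, M_2 = 31/4, M_3 = -307/14, M_4 = 895/28.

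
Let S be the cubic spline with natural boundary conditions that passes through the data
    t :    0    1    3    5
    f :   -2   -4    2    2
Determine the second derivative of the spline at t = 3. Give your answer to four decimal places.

Put M_i = S'' at the i-th knot. Here h = (1, 2, 2) and Δ = (-2, 3, 0), so the interior equations h_(i-1)·M_(i-1) + 2(h_(i-1)+h_i)·M_i + h_i·M_(i+1) = 6(Δ_i − Δ_(i-1)) read
  1·M_0 + 6·M_1 + 2·M_2 = 6(Δ_1 - Δ_0) = 30
  2·M_1 + 8·M_2 + 2·M_3 = 6(Δ_2 - Δ_1) = -18
Natural end conditions: M_0 = M_3 = 0.
Solving the tridiagonal system: M_0 = 0, M_1 = 69/11, M_2 = -42/11, M_3 = 0.

-3.8182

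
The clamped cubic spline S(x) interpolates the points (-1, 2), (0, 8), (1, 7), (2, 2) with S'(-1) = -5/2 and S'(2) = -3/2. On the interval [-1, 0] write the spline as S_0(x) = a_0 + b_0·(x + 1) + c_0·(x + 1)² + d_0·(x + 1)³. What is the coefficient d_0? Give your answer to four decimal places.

Put M_i = S'' at the i-th knot. Here h = (1, 1, 1) and Δ = (6, -1, -5), so the interior equations h_(i-1)·M_(i-1) + 2(h_(i-1)+h_i)·M_i + h_i·M_(i+1) = 6(Δ_i − Δ_(i-1)) read
  1·M_0 + 4·M_1 + 1·M_2 = 6(Δ_1 - Δ_0) = -42
  1·M_1 + 4·M_2 + 1·M_3 = 6(Δ_2 - Δ_1) = -24
Clamped end conditions give two more equations: 2h_0·M_0 + h_0·M_1 = 6(Δ_0 - S'(-1)) = 51 and h_2·M_2 + 2h_2·M_3 = 6(S'(2) - Δ_2) = 21.
Solving the tridiagonal system: M_0 = 517/15, M_1 = -269/15, M_2 = -71/15, M_3 = 193/15.
On [-1, 0], with S_0(x) = a_0 + b_0·(x + 1) + c_0·(x + 1)² + d_0·(x + 1)³: c_0 = M_0/2 = 517/30, d_0 = (M_1 - M_0)/(6h_0) = -131/15, b_0 = Δ_0 - h_0(2M_0 + M_1)/6 = -5/2.

-8.7333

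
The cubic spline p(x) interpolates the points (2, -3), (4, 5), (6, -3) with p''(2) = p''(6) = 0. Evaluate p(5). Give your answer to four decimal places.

Put M_i = p'' at the i-th knot. Here h = (2, 2) and Δ = (4, -4), so the interior equations h_(i-1)·M_(i-1) + 2(h_(i-1)+h_i)·M_i + h_i·M_(i+1) = 6(Δ_i − Δ_(i-1)) read
  2·M_0 + 8·M_1 + 2·M_2 = 6(Δ_1 - Δ_0) = -48
Natural end conditions: M_0 = M_2 = 0.
Solving the tridiagonal system: M_0 = 0, M_1 = -6, M_2 = 0.
On [4, 6], p(x) = 5 + 0·(x - 4) - 3·(x - 4)² + 1/2·(x - 4)³.
With (x - 4) = 1: p(5) = 5/2.

2.5000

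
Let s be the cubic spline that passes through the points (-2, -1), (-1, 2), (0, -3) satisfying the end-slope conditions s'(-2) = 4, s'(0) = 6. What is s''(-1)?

-26

Write m_i for s''(x_i). With h_i = 1, 1 and divided differences Δ_i = 3, -5, the continuity of s' gives the tridiagonal system
  1·m_0 + 4·m_1 + 1·m_2 = 6(Δ_1 - Δ_0) = -48
Clamped end conditions give two more equations: 2h_0·m_0 + h_0·m_1 = 6(Δ_0 - s'(-2)) = -6 and h_1·m_1 + 2h_1·m_2 = 6(s'(0) - Δ_1) = 66.
Solving the tridiagonal system: m_0 = 10, m_1 = -26, m_2 = 46.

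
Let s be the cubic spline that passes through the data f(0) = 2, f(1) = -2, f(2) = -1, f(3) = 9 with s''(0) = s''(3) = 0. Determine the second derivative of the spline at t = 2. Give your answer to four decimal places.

12.4000

Write M_i for s''(x_i). With h_i = 1, 1, 1 and divided differences Δ_i = -4, 1, 10, the continuity of s' gives the tridiagonal system
  1·M_0 + 4·M_1 + 1·M_2 = 6(Δ_1 - Δ_0) = 30
  1·M_1 + 4·M_2 + 1·M_3 = 6(Δ_2 - Δ_1) = 54
Natural end conditions: M_0 = M_3 = 0.
Hence M_0 = 0, M_1 = 22/5, M_2 = 62/5, M_3 = 0.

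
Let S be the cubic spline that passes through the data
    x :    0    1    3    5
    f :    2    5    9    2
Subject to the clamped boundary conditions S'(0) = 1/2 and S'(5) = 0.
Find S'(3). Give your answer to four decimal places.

-2.1739

With σ_i denoting the second derivative at x_i, h_i = 1, 2, 2, and Δ_i = (y_(i+1) − y_i)/h_i = 3, 2, -7/2:
  1·σ_0 + 6·σ_1 + 2·σ_2 = 6(Δ_1 - Δ_0) = -6
  2·σ_1 + 8·σ_2 + 2·σ_3 = 6(Δ_2 - Δ_1) = -33
Clamped end conditions give two more equations: 2h_0·σ_0 + h_0·σ_1 = 6(Δ_0 - S'(0)) = 15 and h_2·σ_2 + 2h_2·σ_3 = 6(S'(5) - Δ_2) = 21.
Forward elimination and back-substitution give σ_0 = 175/23, σ_1 = -5/23, σ_2 = -283/46, σ_3 = 383/46.
On [3, 5], S'(x) = b_2 + 2c_2·(x - 3) + 3d_2·(x - 3)² with b_2 = Δ_2 - h_2(2σ_2 + σ_3)/6 = -50/23, c_2 = σ_2/2 = -283/92, d_2 = (σ_3 - σ_2)/(6h_2) = 111/92. So S'(3) = -50/23.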